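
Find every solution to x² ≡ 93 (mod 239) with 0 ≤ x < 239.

Since 239 ≡ 3 (mod 4), a square root of 93 is 93^((239+1)/4) = 93^60 mod 239.
Repeated squaring: 93^2≡45, 93^4≡113, 93^8≡102, 93^16≡127, 93^32≡116 (mod 239).
93^60 = 93^(32+16+8+4) ≡ 136 (mod 239).
Check: 136² = 18496 ≡ 93 (mod 239). The two roots are 103 and 136.

103, 136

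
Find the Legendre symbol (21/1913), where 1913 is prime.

-1

Reciprocity: 21 ≡ 1 and 1913 ≡ 1 (mod 4), so (21/1913) = +(1913/21).
Reduce top mod 21: now compute (2/21).
Pull out 2: since 21 ≡ 5 (mod 8), (2/21) = -1.
Reached (1/21) = 1. Collecting the sign flips along the way, the symbol is -1.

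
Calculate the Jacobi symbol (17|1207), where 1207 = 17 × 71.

Reciprocity: 17 ≡ 1 and 1207 ≡ 3 (mod 4), so (17/1207) = +(1207/17).
Reduce top mod 17: now compute (0/17).
Top reduces to 0: gcd > 1, so the symbol is 0.

0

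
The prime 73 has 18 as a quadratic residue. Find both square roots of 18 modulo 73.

23, 50

73 ≡ 1 (mod 4), so we find a root by search.
Trying successive values, 23² = 529 ≡ 18 (mod 73). The other root is 73 − 23 = 50.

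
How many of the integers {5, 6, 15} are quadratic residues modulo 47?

(5/47) = -1 → non-residue.
(6/47) = +1 → QR.
(15/47) = -1 → non-residue.
Total quadratic residues among the 3: 1.

1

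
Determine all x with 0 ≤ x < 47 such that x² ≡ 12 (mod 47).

Since 47 ≡ 3 (mod 4), a square root of 12 is 12^((47+1)/4) = 12^12 mod 47.
Repeated squaring: 12^2≡3, 12^4≡9, 12^8≡34 (mod 47).
12^12 = 12^(8+4) ≡ 24 (mod 47).
Check: 24² = 576 ≡ 12 (mod 47). The two roots are 23 and 24.

23, 24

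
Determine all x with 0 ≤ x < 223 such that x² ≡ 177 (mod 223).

20, 203

Since 223 ≡ 3 (mod 4), a square root of 177 is 177^((223+1)/4) = 177^56 mod 223.
Repeated squaring: 177^2≡109, 177^4≡62, 177^8≡53, 177^16≡133, 177^32≡72 (mod 223).
177^56 = 177^(32+16+8) ≡ 203 (mod 223).
Check: 203² = 41209 ≡ 177 (mod 223). The two roots are 20 and 203.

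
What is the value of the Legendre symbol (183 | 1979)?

1

Reciprocity: 183 ≡ 3 and 1979 ≡ 3 (mod 4), so (183/1979) = −(1979/183).
Reduce top mod 183: now compute (149/183).
Reciprocity: 149 ≡ 1 and 183 ≡ 3 (mod 4), so (149/183) = +(183/149).
Reduce top mod 149: now compute (34/149).
Pull out 2: since 149 ≡ 5 (mod 8), (2/149) = -1.
Reciprocity: 17 ≡ 1 and 149 ≡ 1 (mod 4), so (17/149) = +(149/17).
Reduce top mod 17: now compute (13/17).
Reciprocity: 13 ≡ 1 and 17 ≡ 1 (mod 4), so (13/17) = +(17/13).
Reduce top mod 13: now compute (4/13).
Pull out 2^2: since 13 ≡ 5 (mod 8), (2/13) = -1, so (2/13)^2 = +1.
Reached (1/13) = 1. Collecting the sign flips along the way, the symbol is +1.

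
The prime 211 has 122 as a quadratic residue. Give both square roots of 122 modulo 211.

Since 211 ≡ 3 (mod 4), a square root of 122 is 122^((211+1)/4) = 122^53 mod 211.
Repeated squaring: 122^2≡114, 122^4≡125, 122^8≡11, 122^16≡121, 122^32≡82 (mod 211).
122^53 = 122^(32+16+4+1) ≡ 79 (mod 211).
Check: 79² = 6241 ≡ 122 (mod 211). The two roots are 79 and 132.

79, 132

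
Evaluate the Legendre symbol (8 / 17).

Pull out 2^3: since 17 ≡ 1 (mod 8), (2/17) = +1, so (2/17)^3 = +1.
Reached (1/17) = 1. Collecting the sign flips along the way, the symbol is +1.

1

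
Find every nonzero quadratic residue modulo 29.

1, 4, 5, 6, 7, 9, 13, 16, 20, 22, 23, 24, 25, 28

Square k = 1,…,14 (k and 29−k give the same square):
1²=1, 2²=4, 3²=9, 4²=16, 5²=25, 6²≡7, 7²≡20, 8²≡6, 9²≡23, 10²≡13, 11²≡5, 12²≡28, 13²≡24, 14²≡22 (mod 29).
So the quadratic residues mod 29 are {1, 4, 5, 6, 7, 9, 13, 16, 20, 22, 23, 24, 25, 28}.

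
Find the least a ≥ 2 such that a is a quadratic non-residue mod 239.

(2/239) = +1, so 2 is a residue.
(3/239) = +1, so 3 is a residue.
(4/239) = +1, so 4 is a residue.
(5/239) = +1, so 5 is a residue.
(6/239) = +1, so 6 is a residue.
(7/239) = −1, so 7 is the smallest positive non-residue mod 239.

7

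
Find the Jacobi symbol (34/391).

0

Pull out 2: since 391 ≡ 7 (mod 8), (2/391) = +1.
Reciprocity: 17 ≡ 1 and 391 ≡ 3 (mod 4), so (17/391) = +(391/17).
Reduce top mod 17: now compute (0/17).
Top reduces to 0: gcd > 1, so the symbol is 0.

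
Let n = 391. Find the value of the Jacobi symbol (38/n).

-1

Pull out 2: since 391 ≡ 7 (mod 8), (2/391) = +1.
Reciprocity: 19 ≡ 3 and 391 ≡ 3 (mod 4), so (19/391) = −(391/19).
Reduce top mod 19: now compute (11/19).
Reciprocity: 11 ≡ 3 and 19 ≡ 3 (mod 4), so (11/19) = −(19/11).
Reduce top mod 11: now compute (8/11).
Pull out 2^3: since 11 ≡ 3 (mod 8), (2/11) = -1, so (2/11)^3 = -1.
Reached (1/11) = 1. Collecting the sign flips along the way, the symbol is -1.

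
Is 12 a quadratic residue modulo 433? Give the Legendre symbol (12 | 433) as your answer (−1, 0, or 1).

Euler's criterion: (12/433) ≡ 12^216 (mod 433).
12^2 ≡ 144 (mod 433)
12^4 ≡ 385 (mod 433)
12^8 ≡ 139 (mod 433)
12^16 ≡ 269 (mod 433)
12^32 ≡ 50 (mod 433)
12^64 ≡ 335 (mod 433)
12^128 ≡ 78 (mod 433)
12^216 = 12^(128+64+16+8) ≡ 1 (mod 433).
Result is 1, so (12/433) = 1.

1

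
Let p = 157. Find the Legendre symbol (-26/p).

-1

Euler's criterion: (-26/157) ≡ 131^78 (mod 157).
131^2 ≡ 48 (mod 157)
131^4 ≡ 106 (mod 157)
131^8 ≡ 89 (mod 157)
131^16 ≡ 71 (mod 157)
131^32 ≡ 17 (mod 157)
131^64 ≡ 132 (mod 157)
131^78 = 131^(64+8+4+2) ≡ 156 (mod 157).
Result is 156 ≡ −1, so (-26/157) = −1.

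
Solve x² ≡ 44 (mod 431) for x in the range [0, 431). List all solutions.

Since 431 ≡ 3 (mod 4), a square root of 44 is 44^((431+1)/4) = 44^108 mod 431.
Repeated squaring: 44^2≡212, 44^4≡120, 44^8≡177, 44^16≡297, 44^32≡285, 44^64≡197 (mod 431).
44^108 = 44^(64+32+8+4) ≡ 123 (mod 431).
Check: 123² = 15129 ≡ 44 (mod 431). The two roots are 123 and 308.

123, 308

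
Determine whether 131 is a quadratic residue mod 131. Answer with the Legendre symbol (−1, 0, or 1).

First reduce: 131 ≡ 0 (mod 131).
Top reduces to 0: gcd > 1, so the symbol is 0.

0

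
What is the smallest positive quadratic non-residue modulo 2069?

(2/2069) = −1, so 2 is the smallest positive non-residue mod 2069.

2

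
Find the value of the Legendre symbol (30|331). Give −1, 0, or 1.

Euler's criterion: (30/331) ≡ 30^165 (mod 331).
30^2 ≡ 238 (mod 331)
30^4 ≡ 43 (mod 331)
30^8 ≡ 194 (mod 331)
30^16 ≡ 233 (mod 331)
30^32 ≡ 5 (mod 331)
30^64 ≡ 25 (mod 331)
30^128 ≡ 294 (mod 331)
30^165 = 30^(128+32+4+1) ≡ 1 (mod 331).
Result is 1, so (30/331) = 1.

1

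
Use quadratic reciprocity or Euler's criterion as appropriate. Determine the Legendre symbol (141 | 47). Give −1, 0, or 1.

First reduce: 141 ≡ 0 (mod 47).
Top reduces to 0: gcd > 1, so the symbol is 0.

0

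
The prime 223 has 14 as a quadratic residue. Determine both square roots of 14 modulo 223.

Since 223 ≡ 3 (mod 4), a square root of 14 is 14^((223+1)/4) = 14^56 mod 223.
Repeated squaring: 14^2≡196, 14^4≡60, 14^8≡32, 14^16≡132, 14^32≡30 (mod 223).
14^56 = 14^(32+16+8) ≡ 56 (mod 223).
Check: 56² = 3136 ≡ 14 (mod 223). The two roots are 56 and 167.

56, 167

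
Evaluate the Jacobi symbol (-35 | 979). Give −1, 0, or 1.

-1

First reduce: -35 ≡ 944 (mod 979).
Pull out 2^4: since 979 ≡ 3 (mod 8), (2/979) = -1, so (2/979)^4 = +1.
Reciprocity: 59 ≡ 3 and 979 ≡ 3 (mod 4), so (59/979) = −(979/59).
Reduce top mod 59: now compute (35/59).
Reciprocity: 35 ≡ 3 and 59 ≡ 3 (mod 4), so (35/59) = −(59/35).
Reduce top mod 35: now compute (24/35).
Pull out 2^3: since 35 ≡ 3 (mod 8), (2/35) = -1, so (2/35)^3 = -1.
Reciprocity: 3 ≡ 3 and 35 ≡ 3 (mod 4), so (3/35) = −(35/3).
Reduce top mod 3: now compute (2/3).
Pull out 2: since 3 ≡ 3 (mod 8), (2/3) = -1.
Reached (1/3) = 1. Collecting the sign flips along the way, the symbol is -1.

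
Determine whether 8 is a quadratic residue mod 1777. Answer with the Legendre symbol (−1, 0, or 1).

Pull out 2^3: since 1777 ≡ 1 (mod 8), (2/1777) = +1, so (2/1777)^3 = +1.
Reached (1/1777) = 1. Collecting the sign flips along the way, the symbol is +1.

1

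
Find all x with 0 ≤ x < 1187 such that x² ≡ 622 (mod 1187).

Since 1187 ≡ 3 (mod 4), a square root of 622 is 622^((1187+1)/4) = 622^297 mod 1187.
Repeated squaring: 622^2≡1109, 622^4≡149, 622^8≡835, 622^16≡456, 622^32≡211, 622^64≡602, 622^128≡369, 622^256≡843 (mod 1187).
622^297 = 622^(256+32+8+1) ≡ 1099 (mod 1187).
Check: 1099² = 1207801 ≡ 622 (mod 1187). The two roots are 88 and 1099.

88, 1099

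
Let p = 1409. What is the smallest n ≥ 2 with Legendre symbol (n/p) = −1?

(2/1409) = +1, so 2 is a residue.
(3/1409) = −1, so 3 is the smallest positive non-residue mod 1409.

3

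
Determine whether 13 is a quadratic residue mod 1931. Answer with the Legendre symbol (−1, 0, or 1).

-1

Reciprocity: 13 ≡ 1 and 1931 ≡ 3 (mod 4), so (13/1931) = +(1931/13).
Reduce top mod 13: now compute (7/13).
Reciprocity: 7 ≡ 3 and 13 ≡ 1 (mod 4), so (7/13) = +(13/7).
Reduce top mod 7: now compute (6/7).
Pull out 2: since 7 ≡ 7 (mod 8), (2/7) = +1.
Reciprocity: 3 ≡ 3 and 7 ≡ 3 (mod 4), so (3/7) = −(7/3).
Reduce top mod 3: now compute (1/3).
Reached (1/3) = 1. Collecting the sign flips along the way, the symbol is -1.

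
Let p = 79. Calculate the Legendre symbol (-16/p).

First reduce: -16 ≡ 63 (mod 79).
Reciprocity: 63 ≡ 3 and 79 ≡ 3 (mod 4), so (63/79) = −(79/63).
Reduce top mod 63: now compute (16/63).
Pull out 2^4: since 63 ≡ 7 (mod 8), (2/63) = +1, so (2/63)^4 = +1.
Reached (1/63) = 1. Collecting the sign flips along the way, the symbol is -1.

-1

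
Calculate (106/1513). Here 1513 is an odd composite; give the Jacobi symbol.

Pull out 2: since 1513 ≡ 1 (mod 8), (2/1513) = +1.
Reciprocity: 53 ≡ 1 and 1513 ≡ 1 (mod 4), so (53/1513) = +(1513/53).
Reduce top mod 53: now compute (29/53).
Reciprocity: 29 ≡ 1 and 53 ≡ 1 (mod 4), so (29/53) = +(53/29).
Reduce top mod 29: now compute (24/29).
Pull out 2^3: since 29 ≡ 5 (mod 8), (2/29) = -1, so (2/29)^3 = -1.
Reciprocity: 3 ≡ 3 and 29 ≡ 1 (mod 4), so (3/29) = +(29/3).
Reduce top mod 3: now compute (2/3).
Pull out 2: since 3 ≡ 3 (mod 8), (2/3) = -1.
Reached (1/3) = 1. Collecting the sign flips along the way, the symbol is +1.

1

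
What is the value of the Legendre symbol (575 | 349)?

1

Euler's criterion: (575/349) ≡ 226^174 (mod 349).
226^2 ≡ 122 (mod 349)
226^4 ≡ 226 (mod 349)
226^8 ≡ 122 (mod 349)
226^16 ≡ 226 (mod 349)
226^32 ≡ 122 (mod 349)
226^64 ≡ 226 (mod 349)
226^128 ≡ 122 (mod 349)
226^174 = 226^(128+32+8+4+2) ≡ 1 (mod 349).
Result is 1, so (575/349) = 1.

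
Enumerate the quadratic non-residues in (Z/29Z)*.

2,3,8,10,11,12,14,15,17,18,19,21,26,27

Square k = 1,…,14 (k and 29−k give the same square):
1²=1, 2²=4, 3²=9, 4²=16, 5²=25, 6²≡7, 7²≡20, 8²≡6, 9²≡23, 10²≡13, 11²≡5, 12²≡28, 13²≡24, 14²≡22 (mod 29).
The residues are {1, 4, 5, 6, 7, 9, 13, 16, 20, 22, 23, 24, 25, 28}; the non-residues are the remaining 14 nonzero classes.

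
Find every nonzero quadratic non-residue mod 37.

Square k = 1,…,18 (k and 37−k give the same square):
1²=1, 2²=4, 3²=9, 4²=16, 5²=25, 6²=36, 7²≡12, 8²≡27, 9²≡7, 10²≡26, 11²≡10, 12²≡33, 13²≡21, 14²≡11, 15²≡3, 16²≡34, 17²≡30, 18²≡28 (mod 37).
The residues are {1, 3, 4, 7, 9, 10, 11, 12, 16, 21, 25, 26, 27, 28, 30, 33, 34, 36}; the non-residues are the remaining 18 nonzero classes.

2 5 6 8 13 14 15 17 18 19 20 22 23 24 29 31 32 35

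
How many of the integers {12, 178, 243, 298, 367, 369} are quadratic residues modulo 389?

3

(12/389) = -1 → non-residue.
(178/389) = +1 → QR.
(243/389) = -1 → non-residue.
(298/389) = +1 → QR.
(367/389) = -1 → non-residue.
(369/389) = +1 → QR.
Total quadratic residues among the 6: 3.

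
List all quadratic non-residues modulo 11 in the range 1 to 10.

2, 6, 7, 8, 10

Square k = 1,…,5 (k and 11−k give the same square):
1²=1, 2²=4, 3²=9, 4²≡5, 5²≡3 (mod 11).
The residues are {1, 3, 4, 5, 9}; the non-residues are the remaining 5 nonzero classes.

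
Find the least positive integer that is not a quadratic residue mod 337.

(2/337) = +1, so 2 is a residue.
(3/337) = +1, so 3 is a residue.
(4/337) = +1, so 4 is a residue.
(5/337) = −1, so 5 is the smallest positive non-residue mod 337.

5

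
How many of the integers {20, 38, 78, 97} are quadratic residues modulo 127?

1

(20/127) = -1 → non-residue.
(38/127) = +1 → QR.
(78/127) = -1 → non-residue.
(97/127) = -1 → non-residue.
Total quadratic residues among the 4: 1.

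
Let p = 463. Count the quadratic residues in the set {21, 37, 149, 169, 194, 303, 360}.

(21/463) = +1 → QR.
(37/463) = -1 → non-residue.
(149/463) = +1 → QR.
(169/463) = +1 → QR.
(194/463) = +1 → QR.
(303/463) = +1 → QR.
(360/463) = -1 → non-residue.
Total quadratic residues among the 7: 5.

5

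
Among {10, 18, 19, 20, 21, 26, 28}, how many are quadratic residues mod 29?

2

(10/29) = -1 → non-residue.
(18/29) = -1 → non-residue.
(19/29) = -1 → non-residue.
(20/29) = +1 → QR.
(21/29) = -1 → non-residue.
(26/29) = -1 → non-residue.
(28/29) = +1 → QR.
Total quadratic residues among the 7: 2.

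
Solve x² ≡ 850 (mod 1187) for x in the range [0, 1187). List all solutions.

Since 1187 ≡ 3 (mod 4), a square root of 850 is 850^((1187+1)/4) = 850^297 mod 1187.
Repeated squaring: 850^2≡804, 850^4≡688, 850^8≡918, 850^16≡1141, 850^32≡929, 850^64≡92, 850^128≡155, 850^256≡285 (mod 1187).
850^297 = 850^(256+32+8+1) ≡ 923 (mod 1187).
Check: 923² = 851929 ≡ 850 (mod 1187). The two roots are 264 and 923.

264, 923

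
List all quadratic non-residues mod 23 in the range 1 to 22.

Square k = 1,…,11 (k and 23−k give the same square):
1²=1, 2²=4, 3²=9, 4²=16, 5²≡2, 6²≡13, 7²≡3, 8²≡18, 9²≡12, 10²≡8, 11²≡6 (mod 23).
The residues are {1, 2, 3, 4, 6, 8, 9, 12, 13, 16, 18}; the non-residues are the remaining 11 nonzero classes.

5 7 10 11 14 15 17 19 20 21 22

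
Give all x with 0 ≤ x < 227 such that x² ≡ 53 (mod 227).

31, 196

Since 227 ≡ 3 (mod 4), a square root of 53 is 53^((227+1)/4) = 53^57 mod 227.
Repeated squaring: 53^2≡85, 53^4≡188, 53^8≡159, 53^16≡84, 53^32≡19 (mod 227).
53^57 = 53^(32+16+8+1) ≡ 196 (mod 227).
Check: 196² = 38416 ≡ 53 (mod 227). The two roots are 31 and 196.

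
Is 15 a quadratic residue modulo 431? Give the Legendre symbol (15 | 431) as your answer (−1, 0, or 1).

1

Euler's criterion: (15/431) ≡ 15^215 (mod 431).
15^2 ≡ 225 (mod 431)
15^4 ≡ 198 (mod 431)
15^8 ≡ 414 (mod 431)
15^16 ≡ 289 (mod 431)
15^32 ≡ 338 (mod 431)
15^64 ≡ 29 (mod 431)
15^128 ≡ 410 (mod 431)
15^215 = 15^(128+64+16+4+2+1) ≡ 1 (mod 431).
Result is 1, so (15/431) = 1.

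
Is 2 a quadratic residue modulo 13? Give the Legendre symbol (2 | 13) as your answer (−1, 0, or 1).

-1

Pull out 2: since 13 ≡ 5 (mod 8), (2/13) = -1.
Reached (1/13) = 1. Collecting the sign flips along the way, the symbol is -1.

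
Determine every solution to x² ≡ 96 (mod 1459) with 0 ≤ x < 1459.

Since 1459 ≡ 3 (mod 4), a square root of 96 is 96^((1459+1)/4) = 96^365 mod 1459.
Repeated squaring: 96^2≡462, 96^4≡430, 96^8≡1066, 96^16≡1254, 96^32≡1173, 96^64≡92, 96^128≡1169, 96^256≡937 (mod 1459).
96^365 = 96^(256+64+32+8+4+1) ≡ 764 (mod 1459).
Check: 764² = 583696 ≡ 96 (mod 1459). The two roots are 695 and 764.

695, 764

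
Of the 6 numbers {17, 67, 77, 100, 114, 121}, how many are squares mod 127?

(17/127) = +1 → QR.
(67/127) = -1 → non-residue.
(77/127) = -1 → non-residue.
(100/127) = +1 → QR.
(114/127) = -1 → non-residue.
(121/127) = +1 → QR.
Total quadratic residues among the 6: 3.

3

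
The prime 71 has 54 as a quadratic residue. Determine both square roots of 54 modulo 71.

14, 57

Since 71 ≡ 3 (mod 4), a square root of 54 is 54^((71+1)/4) = 54^18 mod 71.
Repeated squaring: 54^2≡5, 54^4≡25, 54^8≡57, 54^16≡54 (mod 71).
54^18 = 54^(16+2) ≡ 57 (mod 71).
Check: 57² = 3249 ≡ 54 (mod 71). The two roots are 14 and 57.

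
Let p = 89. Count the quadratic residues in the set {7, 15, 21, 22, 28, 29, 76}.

2

(7/89) = -1 → non-residue.
(15/89) = -1 → non-residue.
(21/89) = +1 → QR.
(22/89) = +1 → QR.
(28/89) = -1 → non-residue.
(29/89) = -1 → non-residue.
(76/89) = -1 → non-residue.
Total quadratic residues among the 7: 2.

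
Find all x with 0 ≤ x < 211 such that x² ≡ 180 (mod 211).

Since 211 ≡ 3 (mod 4), a square root of 180 is 180^((211+1)/4) = 180^53 mod 211.
Repeated squaring: 180^2≡117, 180^4≡185, 180^8≡43, 180^16≡161, 180^32≡179 (mod 211).
180^53 = 180^(32+16+4+1) ≡ 179 (mod 211).
Check: 179² = 32041 ≡ 180 (mod 211). The two roots are 32 and 179.

32, 179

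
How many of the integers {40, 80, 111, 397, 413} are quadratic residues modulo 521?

3

(40/521) = +1 → QR.
(80/521) = +1 → QR.
(111/521) = -1 → non-residue.
(397/521) = +1 → QR.
(413/521) = -1 → non-residue.
Total quadratic residues among the 5: 3.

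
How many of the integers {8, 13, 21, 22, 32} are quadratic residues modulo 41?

(8/41) = +1 → QR.
(13/41) = -1 → non-residue.
(21/41) = +1 → QR.
(22/41) = -1 → non-residue.
(32/41) = +1 → QR.
Total quadratic residues among the 5: 3.

3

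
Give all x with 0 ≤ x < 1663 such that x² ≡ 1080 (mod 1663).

Since 1663 ≡ 3 (mod 4), a square root of 1080 is 1080^((1663+1)/4) = 1080^416 mod 1663.
Repeated squaring: 1080^2≡637, 1080^4≡1660, 1080^8≡9, 1080^16≡81, 1080^32≡1572, 1080^64≡1629, 1080^128≡1156, 1080^256≡947 (mod 1663).
1080^416 = 1080^(256+128+32) ≡ 1403 (mod 1663).
Check: 1403² = 1968409 ≡ 1080 (mod 1663). The two roots are 260 and 1403.

260, 1403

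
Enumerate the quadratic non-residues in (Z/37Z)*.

2, 5, 6, 8, 13, 14, 15, 17, 18, 19, 20, 22, 23, 24, 29, 31, 32, 35

Square k = 1,…,18 (k and 37−k give the same square):
1²=1, 2²=4, 3²=9, 4²=16, 5²=25, 6²=36, 7²≡12, 8²≡27, 9²≡7, 10²≡26, 11²≡10, 12²≡33, 13²≡21, 14²≡11, 15²≡3, 16²≡34, 17²≡30, 18²≡28 (mod 37).
The residues are {1, 3, 4, 7, 9, 10, 11, 12, 16, 21, 25, 26, 27, 28, 30, 33, 34, 36}; the non-residues are the remaining 18 nonzero classes.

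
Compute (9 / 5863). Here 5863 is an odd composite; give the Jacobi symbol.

1

Reciprocity: 9 ≡ 1 and 5863 ≡ 3 (mod 4), so (9/5863) = +(5863/9).
Reduce top mod 9: now compute (4/9).
Pull out 2^2: since 9 ≡ 1 (mod 8), (2/9) = +1, so (2/9)^2 = +1.
Reached (1/9) = 1. Collecting the sign flips along the way, the symbol is +1.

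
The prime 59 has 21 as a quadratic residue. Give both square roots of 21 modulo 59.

27, 32

Since 59 ≡ 3 (mod 4), a square root of 21 is 21^((59+1)/4) = 21^15 mod 59.
Repeated squaring: 21^2≡28, 21^4≡17, 21^8≡53 (mod 59).
21^15 = 21^(8+4+2+1) ≡ 27 (mod 59).
Check: 27² = 729 ≡ 21 (mod 59). The two roots are 27 and 32.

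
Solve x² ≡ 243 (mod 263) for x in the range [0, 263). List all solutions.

56, 207

Since 263 ≡ 3 (mod 4), a square root of 243 is 243^((263+1)/4) = 243^66 mod 263.
Repeated squaring: 243^2≡137, 243^4≡96, 243^8≡11, 243^16≡121, 243^32≡176, 243^64≡205 (mod 263).
243^66 = 243^(64+2) ≡ 207 (mod 263).
Check: 207² = 42849 ≡ 243 (mod 263). The two roots are 56 and 207.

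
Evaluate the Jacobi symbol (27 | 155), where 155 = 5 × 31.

1

Reciprocity: 27 ≡ 3 and 155 ≡ 3 (mod 4), so (27/155) = −(155/27).
Reduce top mod 27: now compute (20/27).
Pull out 2^2: since 27 ≡ 3 (mod 8), (2/27) = -1, so (2/27)^2 = +1.
Reciprocity: 5 ≡ 1 and 27 ≡ 3 (mod 4), so (5/27) = +(27/5).
Reduce top mod 5: now compute (2/5).
Pull out 2: since 5 ≡ 5 (mod 8), (2/5) = -1.
Reached (1/5) = 1. Collecting the sign flips along the way, the symbol is +1.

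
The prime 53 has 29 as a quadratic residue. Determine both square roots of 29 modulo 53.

53 ≡ 1 (mod 4), so we find a root by search.
Trying successive values, 20² = 400 ≡ 29 (mod 53). The other root is 53 − 20 = 33.

20, 33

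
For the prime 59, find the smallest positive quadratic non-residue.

2

(2/59) = −1, so 2 is the smallest positive non-residue mod 59.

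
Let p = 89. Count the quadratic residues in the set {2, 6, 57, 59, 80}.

3

(2/89) = +1 → QR.
(6/89) = -1 → non-residue.
(57/89) = +1 → QR.
(59/89) = -1 → non-residue.
(80/89) = +1 → QR.
Total quadratic residues among the 5: 3.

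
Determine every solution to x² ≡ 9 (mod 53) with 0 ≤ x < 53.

53 ≡ 1 (mod 4), so we find a root by search.
Trying successive values, 3² = 9 ≡ 9 (mod 53). The other root is 53 − 3 = 50.

3, 50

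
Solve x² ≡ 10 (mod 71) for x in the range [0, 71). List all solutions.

9, 62

Since 71 ≡ 3 (mod 4), a square root of 10 is 10^((71+1)/4) = 10^18 mod 71.
Repeated squaring: 10^2≡29, 10^4≡60, 10^8≡50, 10^16≡15 (mod 71).
10^18 = 10^(16+2) ≡ 9 (mod 71).
Check: 9² = 81 ≡ 10 (mod 71). The two roots are 9 and 62.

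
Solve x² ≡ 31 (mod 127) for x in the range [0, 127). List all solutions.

44, 83

Since 127 ≡ 3 (mod 4), a square root of 31 is 31^((127+1)/4) = 31^32 mod 127.
Repeated squaring: 31^2≡72, 31^4≡104, 31^8≡21, 31^16≡60, 31^32≡44 (mod 127).
31^32 = 31^(32) ≡ 44 (mod 127).
Check: 44² = 1936 ≡ 31 (mod 127). The two roots are 44 and 83.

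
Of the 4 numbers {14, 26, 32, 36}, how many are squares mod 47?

3

(14/47) = +1 → QR.
(26/47) = -1 → non-residue.
(32/47) = +1 → QR.
(36/47) = +1 → QR.
Total quadratic residues among the 4: 3.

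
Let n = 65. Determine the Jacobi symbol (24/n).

-1

Pull out 2^3: since 65 ≡ 1 (mod 8), (2/65) = +1, so (2/65)^3 = +1.
Reciprocity: 3 ≡ 3 and 65 ≡ 1 (mod 4), so (3/65) = +(65/3).
Reduce top mod 3: now compute (2/3).
Pull out 2: since 3 ≡ 3 (mod 8), (2/3) = -1.
Reached (1/3) = 1. Collecting the sign flips along the way, the symbol is -1.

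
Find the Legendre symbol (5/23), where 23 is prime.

Reciprocity: 5 ≡ 1 and 23 ≡ 3 (mod 4), so (5/23) = +(23/5).
Reduce top mod 5: now compute (3/5).
Reciprocity: 3 ≡ 3 and 5 ≡ 1 (mod 4), so (3/5) = +(5/3).
Reduce top mod 3: now compute (2/3).
Pull out 2: since 3 ≡ 3 (mod 8), (2/3) = -1.
Reached (1/3) = 1. Collecting the sign flips along the way, the symbol is -1.

-1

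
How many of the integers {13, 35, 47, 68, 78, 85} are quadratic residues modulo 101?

5

(13/101) = +1 → QR.
(35/101) = -1 → non-residue.
(47/101) = +1 → QR.
(68/101) = +1 → QR.
(78/101) = +1 → QR.
(85/101) = +1 → QR.
Total quadratic residues among the 6: 5.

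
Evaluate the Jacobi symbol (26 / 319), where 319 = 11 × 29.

Pull out 2: since 319 ≡ 7 (mod 8), (2/319) = +1.
Reciprocity: 13 ≡ 1 and 319 ≡ 3 (mod 4), so (13/319) = +(319/13).
Reduce top mod 13: now compute (7/13).
Reciprocity: 7 ≡ 3 and 13 ≡ 1 (mod 4), so (7/13) = +(13/7).
Reduce top mod 7: now compute (6/7).
Pull out 2: since 7 ≡ 7 (mod 8), (2/7) = +1.
Reciprocity: 3 ≡ 3 and 7 ≡ 3 (mod 4), so (3/7) = −(7/3).
Reduce top mod 3: now compute (1/3).
Reached (1/3) = 1. Collecting the sign flips along the way, the symbol is -1.

-1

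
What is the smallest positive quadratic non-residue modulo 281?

(2/281) = +1, so 2 is a residue.
(3/281) = −1, so 3 is the smallest positive non-residue mod 281.

3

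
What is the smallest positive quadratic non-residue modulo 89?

3

(2/89) = +1, so 2 is a residue.
(3/89) = −1, so 3 is the smallest positive non-residue mod 89.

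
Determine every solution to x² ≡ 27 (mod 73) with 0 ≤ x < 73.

10, 63

73 ≡ 1 (mod 4), so we find a root by search.
Trying successive values, 10² = 100 ≡ 27 (mod 73). The other root is 73 − 10 = 63.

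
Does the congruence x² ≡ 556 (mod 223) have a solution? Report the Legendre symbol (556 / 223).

Euler's criterion: (556/223) ≡ 110^111 (mod 223).
110^2 ≡ 58 (mod 223)
110^4 ≡ 19 (mod 223)
110^8 ≡ 138 (mod 223)
110^16 ≡ 89 (mod 223)
110^32 ≡ 116 (mod 223)
110^64 ≡ 76 (mod 223)
110^111 = 110^(64+32+8+4+2+1) ≡ 1 (mod 223).
Result is 1, so (556/223) = 1.

1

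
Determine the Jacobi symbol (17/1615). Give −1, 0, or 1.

0

Reciprocity: 17 ≡ 1 and 1615 ≡ 3 (mod 4), so (17/1615) = +(1615/17).
Reduce top mod 17: now compute (0/17).
Top reduces to 0: gcd > 1, so the symbol is 0.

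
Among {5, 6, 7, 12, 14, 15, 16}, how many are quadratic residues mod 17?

(5/17) = -1 → non-residue.
(6/17) = -1 → non-residue.
(7/17) = -1 → non-residue.
(12/17) = -1 → non-residue.
(14/17) = -1 → non-residue.
(15/17) = +1 → QR.
(16/17) = +1 → QR.
Total quadratic residues among the 7: 2.

2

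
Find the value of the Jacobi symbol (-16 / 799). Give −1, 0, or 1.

First reduce: -16 ≡ 783 (mod 799).
Reciprocity: 783 ≡ 3 and 799 ≡ 3 (mod 4), so (783/799) = −(799/783).
Reduce top mod 783: now compute (16/783).
Pull out 2^4: since 783 ≡ 7 (mod 8), (2/783) = +1, so (2/783)^4 = +1.
Reached (1/783) = 1. Collecting the sign flips along the way, the symbol is -1.

-1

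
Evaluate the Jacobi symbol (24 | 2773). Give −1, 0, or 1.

Pull out 2^3: since 2773 ≡ 5 (mod 8), (2/2773) = -1, so (2/2773)^3 = -1.
Reciprocity: 3 ≡ 3 and 2773 ≡ 1 (mod 4), so (3/2773) = +(2773/3).
Reduce top mod 3: now compute (1/3).
Reached (1/3) = 1. Collecting the sign flips along the way, the symbol is -1.

-1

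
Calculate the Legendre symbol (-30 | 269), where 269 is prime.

1

First reduce: -30 ≡ 239 (mod 269).
Reciprocity: 239 ≡ 3 and 269 ≡ 1 (mod 4), so (239/269) = +(269/239).
Reduce top mod 239: now compute (30/239).
Pull out 2: since 239 ≡ 7 (mod 8), (2/239) = +1.
Reciprocity: 15 ≡ 3 and 239 ≡ 3 (mod 4), so (15/239) = −(239/15).
Reduce top mod 15: now compute (14/15).
Pull out 2: since 15 ≡ 7 (mod 8), (2/15) = +1.
Reciprocity: 7 ≡ 3 and 15 ≡ 3 (mod 4), so (7/15) = −(15/7).
Reduce top mod 7: now compute (1/7).
Reached (1/7) = 1. Collecting the sign flips along the way, the symbol is +1.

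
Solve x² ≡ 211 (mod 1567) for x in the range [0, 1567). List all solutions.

154, 1413

Since 1567 ≡ 3 (mod 4), a square root of 211 is 211^((1567+1)/4) = 211^392 mod 1567.
Repeated squaring: 211^2≡645, 211^4≡770, 211^8≡574, 211^16≡406, 211^32≡301, 211^64≡1282, 211^128≡1308, 211^256≡1267 (mod 1567).
211^392 = 211^(256+128+8) ≡ 1413 (mod 1567).
Check: 1413² = 1996569 ≡ 211 (mod 1567). The two roots are 154 and 1413.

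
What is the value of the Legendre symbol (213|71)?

First reduce: 213 ≡ 0 (mod 71).
Top reduces to 0: gcd > 1, so the symbol is 0.

0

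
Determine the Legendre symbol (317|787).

-1

Reciprocity: 317 ≡ 1 and 787 ≡ 3 (mod 4), so (317/787) = +(787/317).
Reduce top mod 317: now compute (153/317).
Reciprocity: 153 ≡ 1 and 317 ≡ 1 (mod 4), so (153/317) = +(317/153).
Reduce top mod 153: now compute (11/153).
Reciprocity: 11 ≡ 3 and 153 ≡ 1 (mod 4), so (11/153) = +(153/11).
Reduce top mod 11: now compute (10/11).
Pull out 2: since 11 ≡ 3 (mod 8), (2/11) = -1.
Reciprocity: 5 ≡ 1 and 11 ≡ 3 (mod 4), so (5/11) = +(11/5).
Reduce top mod 5: now compute (1/5).
Reached (1/5) = 1. Collecting the sign flips along the way, the symbol is -1.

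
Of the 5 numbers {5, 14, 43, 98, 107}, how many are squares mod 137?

(5/137) = -1 → non-residue.
(14/137) = +1 → QR.
(43/137) = -1 → non-residue.
(98/137) = +1 → QR.
(107/137) = +1 → QR.
Total quadratic residues among the 5: 3.

3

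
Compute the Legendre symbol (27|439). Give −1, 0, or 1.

-1

Reciprocity: 27 ≡ 3 and 439 ≡ 3 (mod 4), so (27/439) = −(439/27).
Reduce top mod 27: now compute (7/27).
Reciprocity: 7 ≡ 3 and 27 ≡ 3 (mod 4), so (7/27) = −(27/7).
Reduce top mod 7: now compute (6/7).
Pull out 2: since 7 ≡ 7 (mod 8), (2/7) = +1.
Reciprocity: 3 ≡ 3 and 7 ≡ 3 (mod 4), so (3/7) = −(7/3).
Reduce top mod 3: now compute (1/3).
Reached (1/3) = 1. Collecting the sign flips along the way, the symbol is -1.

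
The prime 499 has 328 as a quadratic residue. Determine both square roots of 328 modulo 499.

Since 499 ≡ 3 (mod 4), a square root of 328 is 328^((499+1)/4) = 328^125 mod 499.
Repeated squaring: 328^2≡299, 328^4≡80, 328^8≡412, 328^16≡84, 328^32≡70, 328^64≡409 (mod 499).
328^125 = 328^(64+32+16+8+4+1) ≡ 276 (mod 499).
Check: 276² = 76176 ≡ 328 (mod 499). The two roots are 223 and 276.

223, 276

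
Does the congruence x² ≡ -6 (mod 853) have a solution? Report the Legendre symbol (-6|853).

First reduce: -6 ≡ 847 (mod 853).
Reciprocity: 847 ≡ 3 and 853 ≡ 1 (mod 4), so (847/853) = +(853/847).
Reduce top mod 847: now compute (6/847).
Pull out 2: since 847 ≡ 7 (mod 8), (2/847) = +1.
Reciprocity: 3 ≡ 3 and 847 ≡ 3 (mod 4), so (3/847) = −(847/3).
Reduce top mod 3: now compute (1/3).
Reached (1/3) = 1. Collecting the sign flips along the way, the symbol is -1.

-1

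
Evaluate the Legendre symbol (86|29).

Euler's criterion: (86/29) ≡ 28^14 (mod 29).
28^2 ≡ 1 (mod 29)
28^4 ≡ 1 (mod 29)
28^8 ≡ 1 (mod 29)
28^14 = 28^(8+4+2) ≡ 1 (mod 29).
Result is 1, so (86/29) = 1.

1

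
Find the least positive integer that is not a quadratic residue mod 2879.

7

(2/2879) = +1, so 2 is a residue.
(3/2879) = +1, so 3 is a residue.
(4/2879) = +1, so 4 is a residue.
(5/2879) = +1, so 5 is a residue.
(6/2879) = +1, so 6 is a residue.
(7/2879) = −1, so 7 is the smallest positive non-residue mod 2879.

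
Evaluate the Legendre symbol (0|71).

Top reduces to 0: gcd > 1, so the symbol is 0.

0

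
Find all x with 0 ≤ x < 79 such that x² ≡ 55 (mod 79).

Since 79 ≡ 3 (mod 4), a square root of 55 is 55^((79+1)/4) = 55^20 mod 79.
Repeated squaring: 55^2≡23, 55^4≡55, 55^8≡23, 55^16≡55 (mod 79).
55^20 = 55^(16+4) ≡ 23 (mod 79).
Check: 23² = 529 ≡ 55 (mod 79). The two roots are 23 and 56.

23, 56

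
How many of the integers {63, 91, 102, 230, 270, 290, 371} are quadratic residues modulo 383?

(63/383) = +1 → QR.
(91/383) = -1 → non-residue.
(102/383) = +1 → QR.
(230/383) = -1 → non-residue.
(270/383) = -1 → non-residue.
(290/383) = -1 → non-residue.
(371/383) = -1 → non-residue.
Total quadratic residues among the 7: 2.

2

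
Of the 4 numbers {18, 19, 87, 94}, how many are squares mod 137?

3

(18/137) = +1 → QR.
(19/137) = +1 → QR.
(87/137) = +1 → QR.
(94/137) = -1 → non-residue.
Total quadratic residues among the 4: 3.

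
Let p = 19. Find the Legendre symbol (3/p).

-1

Reciprocity: 3 ≡ 3 and 19 ≡ 3 (mod 4), so (3/19) = −(19/3).
Reduce top mod 3: now compute (1/3).
Reached (1/3) = 1. Collecting the sign flips along the way, the symbol is -1.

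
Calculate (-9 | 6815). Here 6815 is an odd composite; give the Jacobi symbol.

-1

First reduce: -9 ≡ 6806 (mod 6815).
Pull out 2: since 6815 ≡ 7 (mod 8), (2/6815) = +1.
Reciprocity: 3403 ≡ 3 and 6815 ≡ 3 (mod 4), so (3403/6815) = −(6815/3403).
Reduce top mod 3403: now compute (9/3403).
Reciprocity: 9 ≡ 1 and 3403 ≡ 3 (mod 4), so (9/3403) = +(3403/9).
Reduce top mod 9: now compute (1/9).
Reached (1/9) = 1. Collecting the sign flips along the way, the symbol is -1.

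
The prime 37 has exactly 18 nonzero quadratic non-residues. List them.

Square k = 1,…,18 (k and 37−k give the same square):
1²=1, 2²=4, 3²=9, 4²=16, 5²=25, 6²=36, 7²≡12, 8²≡27, 9²≡7, 10²≡26, 11²≡10, 12²≡33, 13²≡21, 14²≡11, 15²≡3, 16²≡34, 17²≡30, 18²≡28 (mod 37).
The residues are {1, 3, 4, 7, 9, 10, 11, 12, 16, 21, 25, 26, 27, 28, 30, 33, 34, 36}; the non-residues are the remaining 18 nonzero classes.

2, 5, 6, 8, 13, 14, 15, 17, 18, 19, 20, 22, 23, 24, 29, 31, 32, 35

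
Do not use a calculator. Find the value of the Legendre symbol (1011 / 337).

0

First reduce: 1011 ≡ 0 (mod 337).
Top reduces to 0: gcd > 1, so the symbol is 0.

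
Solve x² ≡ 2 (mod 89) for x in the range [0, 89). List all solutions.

25, 64

89 ≡ 1 (mod 4), so we find a root by search.
Trying successive values, 25² = 625 ≡ 2 (mod 89). The other root is 89 − 25 = 64.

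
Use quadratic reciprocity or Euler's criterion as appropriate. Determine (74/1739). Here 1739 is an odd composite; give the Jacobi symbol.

0

Pull out 2: since 1739 ≡ 3 (mod 8), (2/1739) = -1.
Reciprocity: 37 ≡ 1 and 1739 ≡ 3 (mod 4), so (37/1739) = +(1739/37).
Reduce top mod 37: now compute (0/37).
Top reduces to 0: gcd > 1, so the symbol is 0.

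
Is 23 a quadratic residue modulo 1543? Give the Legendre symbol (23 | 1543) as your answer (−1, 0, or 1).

-1

Reciprocity: 23 ≡ 3 and 1543 ≡ 3 (mod 4), so (23/1543) = −(1543/23).
Reduce top mod 23: now compute (2/23).
Pull out 2: since 23 ≡ 7 (mod 8), (2/23) = +1.
Reached (1/23) = 1. Collecting the sign flips along the way, the symbol is -1.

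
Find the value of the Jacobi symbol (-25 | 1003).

-1

First reduce: -25 ≡ 978 (mod 1003).
Pull out 2: since 1003 ≡ 3 (mod 8), (2/1003) = -1.
Reciprocity: 489 ≡ 1 and 1003 ≡ 3 (mod 4), so (489/1003) = +(1003/489).
Reduce top mod 489: now compute (25/489).
Reciprocity: 25 ≡ 1 and 489 ≡ 1 (mod 4), so (25/489) = +(489/25).
Reduce top mod 25: now compute (14/25).
Pull out 2: since 25 ≡ 1 (mod 8), (2/25) = +1.
Reciprocity: 7 ≡ 3 and 25 ≡ 1 (mod 4), so (7/25) = +(25/7).
Reduce top mod 7: now compute (4/7).
Pull out 2^2: since 7 ≡ 7 (mod 8), (2/7) = +1, so (2/7)^2 = +1.
Reached (1/7) = 1. Collecting the sign flips along the way, the symbol is -1.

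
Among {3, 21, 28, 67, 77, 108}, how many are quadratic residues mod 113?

(3/113) = -1 → non-residue.
(21/113) = -1 → non-residue.
(28/113) = +1 → QR.
(67/113) = -1 → non-residue.
(77/113) = +1 → QR.
(108/113) = -1 → non-residue.
Total quadratic residues among the 6: 2.

2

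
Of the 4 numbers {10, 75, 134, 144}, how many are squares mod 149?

1

(10/149) = -1 → non-residue.
(75/149) = -1 → non-residue.
(134/149) = -1 → non-residue.
(144/149) = +1 → QR.
Total quadratic residues among the 4: 1.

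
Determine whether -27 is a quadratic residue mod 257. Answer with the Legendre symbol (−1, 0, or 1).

First reduce: -27 ≡ 230 (mod 257).
Pull out 2: since 257 ≡ 1 (mod 8), (2/257) = +1.
Reciprocity: 115 ≡ 3 and 257 ≡ 1 (mod 4), so (115/257) = +(257/115).
Reduce top mod 115: now compute (27/115).
Reciprocity: 27 ≡ 3 and 115 ≡ 3 (mod 4), so (27/115) = −(115/27).
Reduce top mod 27: now compute (7/27).
Reciprocity: 7 ≡ 3 and 27 ≡ 3 (mod 4), so (7/27) = −(27/7).
Reduce top mod 7: now compute (6/7).
Pull out 2: since 7 ≡ 7 (mod 8), (2/7) = +1.
Reciprocity: 3 ≡ 3 and 7 ≡ 3 (mod 4), so (3/7) = −(7/3).
Reduce top mod 3: now compute (1/3).
Reached (1/3) = 1. Collecting the sign flips along the way, the symbol is -1.

-1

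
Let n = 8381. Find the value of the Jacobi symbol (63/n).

Reciprocity: 63 ≡ 3 and 8381 ≡ 1 (mod 4), so (63/8381) = +(8381/63).
Reduce top mod 63: now compute (2/63).
Pull out 2: since 63 ≡ 7 (mod 8), (2/63) = +1.
Reached (1/63) = 1. Collecting the sign flips along the way, the symbol is +1.

1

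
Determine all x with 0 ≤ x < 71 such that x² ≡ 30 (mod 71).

32, 39

Since 71 ≡ 3 (mod 4), a square root of 30 is 30^((71+1)/4) = 30^18 mod 71.
Repeated squaring: 30^2≡48, 30^4≡32, 30^8≡30, 30^16≡48 (mod 71).
30^18 = 30^(16+2) ≡ 32 (mod 71).
Check: 32² = 1024 ≡ 30 (mod 71). The two roots are 32 and 39.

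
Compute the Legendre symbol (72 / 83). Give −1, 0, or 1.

Euler's criterion: (72/83) ≡ 72^41 (mod 83).
72^2 ≡ 38 (mod 83)
72^4 ≡ 33 (mod 83)
72^8 ≡ 10 (mod 83)
72^16 ≡ 17 (mod 83)
72^32 ≡ 40 (mod 83)
72^41 = 72^(32+8+1) ≡ 82 (mod 83).
Result is 82 ≡ −1, so (72/83) = −1.

-1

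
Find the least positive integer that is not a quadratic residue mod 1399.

3

(2/1399) = +1, so 2 is a residue.
(3/1399) = −1, so 3 is the smallest positive non-residue mod 1399.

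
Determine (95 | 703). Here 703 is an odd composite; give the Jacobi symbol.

0

Reciprocity: 95 ≡ 3 and 703 ≡ 3 (mod 4), so (95/703) = −(703/95).
Reduce top mod 95: now compute (38/95).
Pull out 2: since 95 ≡ 7 (mod 8), (2/95) = +1.
Reciprocity: 19 ≡ 3 and 95 ≡ 3 (mod 4), so (19/95) = −(95/19).
Reduce top mod 19: now compute (0/19).
Top reduces to 0: gcd > 1, so the symbol is 0.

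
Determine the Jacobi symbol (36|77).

1

Pull out 2^2: since 77 ≡ 5 (mod 8), (2/77) = -1, so (2/77)^2 = +1.
Reciprocity: 9 ≡ 1 and 77 ≡ 1 (mod 4), so (9/77) = +(77/9).
Reduce top mod 9: now compute (5/9).
Reciprocity: 5 ≡ 1 and 9 ≡ 1 (mod 4), so (5/9) = +(9/5).
Reduce top mod 5: now compute (4/5).
Pull out 2^2: since 5 ≡ 5 (mod 8), (2/5) = -1, so (2/5)^2 = +1.
Reached (1/5) = 1. Collecting the sign flips along the way, the symbol is +1.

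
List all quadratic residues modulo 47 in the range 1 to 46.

1,2,3,4,6,7,8,9,12,14,16,17,18,21,24,25,27,28,32,34,36,37,42

Square k = 1,…,23 (k and 47−k give the same square):
1²=1, 2²=4, 3²=9, 4²=16, 5²=25, 6²=36, 7²≡2, 8²≡17, 9²≡34, 10²≡6, 11²≡27, 12²≡3, 13²≡28, 14²≡8, 15²≡37, 16²≡21, 17²≡7, 18²≡42, 19²≡32, 20²≡24, 21²≡18, 22²≡14, 23²≡12 (mod 47).
So the quadratic residues mod 47 are {1, 2, 3, 4, 6, 7, 8, 9, 12, 14, 16, 17, 18, 21, 24, 25, 27, 28, 32, 34, 36, 37, 42}.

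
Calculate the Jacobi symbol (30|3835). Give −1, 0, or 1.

0

Pull out 2: since 3835 ≡ 3 (mod 8), (2/3835) = -1.
Reciprocity: 15 ≡ 3 and 3835 ≡ 3 (mod 4), so (15/3835) = −(3835/15).
Reduce top mod 15: now compute (10/15).
Pull out 2: since 15 ≡ 7 (mod 8), (2/15) = +1.
Reciprocity: 5 ≡ 1 and 15 ≡ 3 (mod 4), so (5/15) = +(15/5).
Reduce top mod 5: now compute (0/5).
Top reduces to 0: gcd > 1, so the symbol is 0.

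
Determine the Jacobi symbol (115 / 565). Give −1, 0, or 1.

Reciprocity: 115 ≡ 3 and 565 ≡ 1 (mod 4), so (115/565) = +(565/115).
Reduce top mod 115: now compute (105/115).
Reciprocity: 105 ≡ 1 and 115 ≡ 3 (mod 4), so (105/115) = +(115/105).
Reduce top mod 105: now compute (10/105).
Pull out 2: since 105 ≡ 1 (mod 8), (2/105) = +1.
Reciprocity: 5 ≡ 1 and 105 ≡ 1 (mod 4), so (5/105) = +(105/5).
Reduce top mod 5: now compute (0/5).
Top reduces to 0: gcd > 1, so the symbol is 0.

0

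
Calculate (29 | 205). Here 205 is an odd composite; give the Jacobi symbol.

Reciprocity: 29 ≡ 1 and 205 ≡ 1 (mod 4), so (29/205) = +(205/29).
Reduce top mod 29: now compute (2/29).
Pull out 2: since 29 ≡ 5 (mod 8), (2/29) = -1.
Reached (1/29) = 1. Collecting the sign flips along the way, the symbol is -1.

-1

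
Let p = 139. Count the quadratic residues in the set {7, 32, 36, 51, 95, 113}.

(7/139) = +1 → QR.
(32/139) = -1 → non-residue.
(36/139) = +1 → QR.
(51/139) = +1 → QR.
(95/139) = -1 → non-residue.
(113/139) = +1 → QR.
Total quadratic residues among the 6: 4.

4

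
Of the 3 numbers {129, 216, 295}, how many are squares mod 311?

1

(129/311) = -1 → non-residue.
(216/311) = +1 → QR.
(295/311) = -1 → non-residue.
Total quadratic residues among the 3: 1.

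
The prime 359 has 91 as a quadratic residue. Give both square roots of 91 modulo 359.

Since 359 ≡ 3 (mod 4), a square root of 91 is 91^((359+1)/4) = 91^90 mod 359.
Repeated squaring: 91^2≡24, 91^4≡217, 91^8≡60, 91^16≡10, 91^32≡100, 91^64≡307 (mod 359).
91^90 = 91^(64+16+8+2) ≡ 74 (mod 359).
Check: 74² = 5476 ≡ 91 (mod 359). The two roots are 74 and 285.

74, 285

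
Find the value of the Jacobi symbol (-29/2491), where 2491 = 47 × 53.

First reduce: -29 ≡ 2462 (mod 2491).
Pull out 2: since 2491 ≡ 3 (mod 8), (2/2491) = -1.
Reciprocity: 1231 ≡ 3 and 2491 ≡ 3 (mod 4), so (1231/2491) = −(2491/1231).
Reduce top mod 1231: now compute (29/1231).
Reciprocity: 29 ≡ 1 and 1231 ≡ 3 (mod 4), so (29/1231) = +(1231/29).
Reduce top mod 29: now compute (13/29).
Reciprocity: 13 ≡ 1 and 29 ≡ 1 (mod 4), so (13/29) = +(29/13).
Reduce top mod 13: now compute (3/13).
Reciprocity: 3 ≡ 3 and 13 ≡ 1 (mod 4), so (3/13) = +(13/3).
Reduce top mod 3: now compute (1/3).
Reached (1/3) = 1. Collecting the sign flips along the way, the symbol is +1.

1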